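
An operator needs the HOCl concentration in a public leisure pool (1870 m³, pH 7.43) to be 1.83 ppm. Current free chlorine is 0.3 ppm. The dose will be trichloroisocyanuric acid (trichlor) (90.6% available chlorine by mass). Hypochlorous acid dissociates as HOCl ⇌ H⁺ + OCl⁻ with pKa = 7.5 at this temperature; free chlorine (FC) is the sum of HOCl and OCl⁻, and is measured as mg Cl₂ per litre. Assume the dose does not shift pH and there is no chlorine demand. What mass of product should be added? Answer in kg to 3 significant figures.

6.37 kg

Volume: 1870 m³ = 1,870,000 L.
[OCl⁻]/[HOCl] = 10^(pH − pKa) = 10^(7.43 − 7.5) = 0.8511; fraction as HOCl = 1/(1 + 0.8511) = 0.5402.
Free chlorine required for 1.83 ppm HOCl: 1.83 / 0.5402 = 3.388 ppm.
FC to add: 3.388 − 0.3 = 3.088 mg/L as Cl₂.
Cl₂ equivalent: 3.088 mg/L × 1,870,000 L = 5774 g.
Product at 90.6% available Cl: 5774 / 0.906 = 6373 g.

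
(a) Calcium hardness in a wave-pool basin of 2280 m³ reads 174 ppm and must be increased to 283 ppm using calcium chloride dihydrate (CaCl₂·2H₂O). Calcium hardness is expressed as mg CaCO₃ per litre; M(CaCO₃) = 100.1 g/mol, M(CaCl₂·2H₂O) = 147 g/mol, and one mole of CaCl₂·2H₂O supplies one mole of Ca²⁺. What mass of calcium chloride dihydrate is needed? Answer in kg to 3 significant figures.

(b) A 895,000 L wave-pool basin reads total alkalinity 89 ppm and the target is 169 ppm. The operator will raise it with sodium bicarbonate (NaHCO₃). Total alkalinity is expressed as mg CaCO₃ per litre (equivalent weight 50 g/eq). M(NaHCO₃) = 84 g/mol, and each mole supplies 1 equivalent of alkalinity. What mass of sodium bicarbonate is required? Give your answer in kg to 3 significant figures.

(a) 365 kg; (b) 120 kg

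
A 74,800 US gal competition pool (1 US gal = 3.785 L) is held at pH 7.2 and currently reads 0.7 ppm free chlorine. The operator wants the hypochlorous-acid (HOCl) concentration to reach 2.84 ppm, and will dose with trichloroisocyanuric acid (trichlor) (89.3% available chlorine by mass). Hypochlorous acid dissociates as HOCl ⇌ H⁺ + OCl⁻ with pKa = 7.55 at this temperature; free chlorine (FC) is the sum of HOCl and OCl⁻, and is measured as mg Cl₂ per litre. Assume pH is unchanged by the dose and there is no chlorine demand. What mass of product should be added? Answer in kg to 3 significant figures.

1.08 kg

Volume: 74,800 US gal × 3.785 L/gal = 283,118 L.
[OCl⁻]/[HOCl] = 10^(pH − pKa) = 10^(7.2 − 7.55) = 0.4467; fraction as HOCl = 1/(1 + 0.4467) = 0.6912.
Free chlorine required for 2.84 ppm HOCl: 2.84 / 0.6912 = 4.109 ppm.
FC to add: 4.109 − 0.7 = 3.409 mg/L as Cl₂.
Cl₂ equivalent: 3.409 mg/L × 283,118 L = 965 g.
Product at 89.3% available Cl: 965 / 0.893 = 1081 g.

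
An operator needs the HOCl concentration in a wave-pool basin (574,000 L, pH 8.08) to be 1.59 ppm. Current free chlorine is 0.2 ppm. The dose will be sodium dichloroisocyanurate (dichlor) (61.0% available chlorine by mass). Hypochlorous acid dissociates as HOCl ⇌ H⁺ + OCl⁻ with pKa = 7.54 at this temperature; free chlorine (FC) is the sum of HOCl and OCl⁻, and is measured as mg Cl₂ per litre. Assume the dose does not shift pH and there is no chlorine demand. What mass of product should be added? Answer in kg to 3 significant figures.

[OCl⁻]/[HOCl] = 10^(pH − pKa) = 10^(8.08 − 7.54) = 3.467; fraction as HOCl = 1/(1 + 3.467) = 0.2238.
Free chlorine required for 1.59 ppm HOCl: 1.59 / 0.2238 = 7.103 ppm.
FC to add: 7.103 − 0.2 = 6.903 mg/L as Cl₂.
Cl₂ equivalent: 6.903 mg/L × 574,000 L = 3962 g.
Product at 61.0% available Cl: 3962 / 0.61 = 6496 g.

6.50 kg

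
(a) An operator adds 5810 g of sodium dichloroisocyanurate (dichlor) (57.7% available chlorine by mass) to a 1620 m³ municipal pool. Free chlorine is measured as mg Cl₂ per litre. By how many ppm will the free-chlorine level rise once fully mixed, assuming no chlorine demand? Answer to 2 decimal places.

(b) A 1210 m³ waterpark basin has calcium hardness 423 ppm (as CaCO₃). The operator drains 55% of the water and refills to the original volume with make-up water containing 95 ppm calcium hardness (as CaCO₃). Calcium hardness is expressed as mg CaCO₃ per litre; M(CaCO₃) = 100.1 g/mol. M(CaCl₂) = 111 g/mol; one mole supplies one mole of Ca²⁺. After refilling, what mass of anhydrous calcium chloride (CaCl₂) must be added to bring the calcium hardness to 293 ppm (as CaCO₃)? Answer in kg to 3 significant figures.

(a) Volume: 1620 m³ = 1,620,000 L.
(a) Available chlorine delivered: 5810 g × 0.577 = 3352 g as Cl₂.
(a) Concentration rise: 3352 g / 1,620,000 L = 2.069 mg/L = 2.07 ppm.

(b) Volume: 1210 m³ = 1,210,000 L.
(b) After draining 55% and refilling: 423 × 0.45 + 95 × 0.55 = 242.6 ppm.
(b) Deficit to target: 293 − 242.6 = 50.4 mg/L.
(b) As CaCO₃: 50.4 mg/L × 1,210,000 L = 60,980 g; ÷ 100.1 = 609.2 mol Ca²⁺.
(b) Mass: 609.2 × 111 = 67,620 g.

(a) 2.07 ppm; (b) 67.6 kg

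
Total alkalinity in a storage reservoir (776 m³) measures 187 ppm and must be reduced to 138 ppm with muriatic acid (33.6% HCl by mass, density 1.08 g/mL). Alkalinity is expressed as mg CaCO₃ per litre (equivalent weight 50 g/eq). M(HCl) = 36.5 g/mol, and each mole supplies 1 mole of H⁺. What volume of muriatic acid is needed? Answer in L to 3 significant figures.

Volume: 776 m³ = 776,000 L.
Alkalinity to neutralize: (187 − 138) = 49 mg/L as CaCO₃ × 776,000 L = 38,020 g as CaCO₃.
Equivalents of H⁺ required: 38,020 ÷ 50 g/eq = 760.5 eq = 760.5 mol HCl.
Mass of HCl: 760.5 × 36.5 = 27,760 g.
Mass of 33.6% solution: 27,760 / 0.336 = 82,610 g.
Volume: 82,610 g ÷ 1.08 g/mL = 76,490 mL.

76.5 L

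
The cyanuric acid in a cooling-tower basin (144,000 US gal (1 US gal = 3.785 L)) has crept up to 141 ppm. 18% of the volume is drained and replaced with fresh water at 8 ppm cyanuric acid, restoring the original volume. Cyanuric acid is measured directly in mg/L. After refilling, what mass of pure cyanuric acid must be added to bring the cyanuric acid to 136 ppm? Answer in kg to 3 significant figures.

10.3 kg

Volume: 144,000 US gal × 3.785 L/gal = 545,040 L.
After draining 18% and refilling: 141 × 0.82 + 8 × 0.18 = 117.06 ppm.
Deficit to target: 136 − 117.06 = 18.94 mg/L.
Mass: 18.94 mg/L × 545,040 L = 10,320 g cyanuric acid.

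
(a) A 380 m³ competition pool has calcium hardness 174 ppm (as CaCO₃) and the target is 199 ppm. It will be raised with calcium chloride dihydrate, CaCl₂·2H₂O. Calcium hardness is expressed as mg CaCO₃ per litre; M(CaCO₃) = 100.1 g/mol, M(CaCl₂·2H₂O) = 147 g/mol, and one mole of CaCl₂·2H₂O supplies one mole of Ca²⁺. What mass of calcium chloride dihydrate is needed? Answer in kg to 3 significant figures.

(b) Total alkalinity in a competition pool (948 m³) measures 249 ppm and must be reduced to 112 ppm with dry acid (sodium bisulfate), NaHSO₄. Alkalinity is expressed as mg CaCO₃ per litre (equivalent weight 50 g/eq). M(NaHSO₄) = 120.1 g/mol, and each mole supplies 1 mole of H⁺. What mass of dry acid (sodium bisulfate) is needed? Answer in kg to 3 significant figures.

(a) 14.0 kg; (b) 312 kg

(a) Volume: 380 m³ = 380,000 L.
(a) Hardness to add: (199 − 174) = 25 mg/L as CaCO₃ × 380,000 L = 9500 g as CaCO₃.
(a) Moles of Ca²⁺ (1 mol Ca²⁺ ≡ 1 mol CaCO₃): 9500 / 100.1 g/mol = 94.91 mol.
(a) Mass of CaCl₂·2H₂O: 94.91 × 147 = 13,950 g.

(b) Volume: 948 m³ = 948,000 L.
(b) Alkalinity to neutralize: (249 − 112) = 137 mg/L as CaCO₃ × 948,000 L = 129,900 g as CaCO₃.
(b) Equivalents of H⁺ required: 129,900 ÷ 50 g/eq = 2598 eq = 2598 mol NaHSO₄.
(b) Mass of NaHSO₄: 2598 × 120.1 = 312,000 g.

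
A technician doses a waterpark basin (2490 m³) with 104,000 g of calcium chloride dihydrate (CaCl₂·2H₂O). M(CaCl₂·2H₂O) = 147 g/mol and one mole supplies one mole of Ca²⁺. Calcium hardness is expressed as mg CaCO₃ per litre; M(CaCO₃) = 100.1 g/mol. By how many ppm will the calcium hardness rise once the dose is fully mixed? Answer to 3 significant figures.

28.4 ppm

Volume: 2490 m³ = 2,490,000 L.
Moles of Ca²⁺: 104,000 g ÷ 147 g/mol = 707.5 mol.
As CaCO₃: 707.5 mol × 100.1 g/mol = 70,820 g.
Rise: 70,820 g / 2,490,000 L × 1000 = 28.44 mg/L.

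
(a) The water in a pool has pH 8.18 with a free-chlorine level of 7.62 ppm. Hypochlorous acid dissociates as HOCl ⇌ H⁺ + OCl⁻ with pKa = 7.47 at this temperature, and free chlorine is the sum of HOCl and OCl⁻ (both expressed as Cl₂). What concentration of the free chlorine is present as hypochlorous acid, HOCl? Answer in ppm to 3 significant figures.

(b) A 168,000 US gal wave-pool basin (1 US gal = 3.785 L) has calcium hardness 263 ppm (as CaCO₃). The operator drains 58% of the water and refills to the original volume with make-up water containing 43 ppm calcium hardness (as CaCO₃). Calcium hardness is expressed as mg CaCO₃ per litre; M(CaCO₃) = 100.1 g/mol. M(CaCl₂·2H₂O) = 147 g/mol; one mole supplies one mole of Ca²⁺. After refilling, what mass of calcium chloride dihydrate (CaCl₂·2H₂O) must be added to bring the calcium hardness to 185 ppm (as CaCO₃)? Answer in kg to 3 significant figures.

(a) 1.24 ppm; (b) 46.3 kg

(a) [OCl⁻]/[HOCl] = 10^(pH − pKa) = 10^(8.18 − 7.47) = 10^0.71 = 5.129.
(a) Fraction as HOCl = 1 / (1 + 5.129) = 0.1632.
(a) HOCl = 0.1632 × 7.62 ppm = 1.243 ppm.

(b) Volume: 168,000 US gal × 3.785 L/gal = 635,880 L.
(b) After draining 58% and refilling: 263 × 0.42 + 43 × 0.58 = 135.4 ppm.
(b) Deficit to target: 185 − 135.4 = 49.6 mg/L.
(b) As CaCO₃: 49.6 mg/L × 635,880 L = 31,540 g; ÷ 100.1 = 315.1 mol Ca²⁺.
(b) Mass: 315.1 × 147 = 46,320 g.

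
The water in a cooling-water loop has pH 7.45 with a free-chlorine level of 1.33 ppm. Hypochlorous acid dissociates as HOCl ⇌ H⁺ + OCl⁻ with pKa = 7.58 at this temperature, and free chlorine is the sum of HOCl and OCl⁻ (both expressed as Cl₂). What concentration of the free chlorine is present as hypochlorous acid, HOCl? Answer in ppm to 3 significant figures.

0.764 ppm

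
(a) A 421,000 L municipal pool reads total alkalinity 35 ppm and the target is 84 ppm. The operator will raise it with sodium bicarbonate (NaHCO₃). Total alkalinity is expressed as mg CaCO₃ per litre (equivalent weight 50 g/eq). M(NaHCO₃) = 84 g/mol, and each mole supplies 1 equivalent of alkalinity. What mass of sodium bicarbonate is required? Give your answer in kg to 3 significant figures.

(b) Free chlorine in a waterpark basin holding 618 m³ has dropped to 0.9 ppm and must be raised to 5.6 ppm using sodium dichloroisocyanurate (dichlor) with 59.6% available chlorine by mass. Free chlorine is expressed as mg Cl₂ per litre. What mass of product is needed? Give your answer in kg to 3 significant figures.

(a) 34.7 kg; (b) 4.87 kg

(a) Alkalinity to add: (84 − 35) = 49 mg/L as CaCO₃ × 421,000 L = 20,630 g as CaCO₃.
(a) Equivalents: 20,630 g ÷ 50 g/eq = 412.6 eq.
(a) NaHCO₃ supplies 1 eq per mole → 412.6 mol.
(a) Mass: 412.6 mol × 84 g/mol = 34,660 g.

(b) Volume: 618 m³ = 618,000 L.
(b) Chlorine deficit: 5.6 − 0.9 = 4.7 ppm = 4.7 mg/L as Cl₂.
(b) Cl₂ equivalent needed: 4.7 mg/L × 618,000 L = 2,905,000 mg = 2905 g.
(b) Product at 59.6% available chlorine: 2905 / 0.596 = 4873 g.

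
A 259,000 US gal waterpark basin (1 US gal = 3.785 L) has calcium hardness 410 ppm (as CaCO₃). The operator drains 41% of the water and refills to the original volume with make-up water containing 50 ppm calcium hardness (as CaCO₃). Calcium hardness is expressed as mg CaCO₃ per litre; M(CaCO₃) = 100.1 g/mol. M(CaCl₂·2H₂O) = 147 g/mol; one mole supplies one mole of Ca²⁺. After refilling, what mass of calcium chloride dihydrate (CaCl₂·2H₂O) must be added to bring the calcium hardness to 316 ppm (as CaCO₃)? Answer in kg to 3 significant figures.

Volume: 259,000 US gal × 3.785 L/gal = 980,315 L.
After draining 41% and refilling: 410 × 0.59 + 50 × 0.41 = 262.4 ppm.
Deficit to target: 316 − 262.4 = 53.6 mg/L.
As CaCO₃: 53.6 mg/L × 980,315 L = 52,540 g; ÷ 100.1 = 524.9 mol Ca²⁺.
Mass: 524.9 × 147 = 77,160 g.

77.2 kg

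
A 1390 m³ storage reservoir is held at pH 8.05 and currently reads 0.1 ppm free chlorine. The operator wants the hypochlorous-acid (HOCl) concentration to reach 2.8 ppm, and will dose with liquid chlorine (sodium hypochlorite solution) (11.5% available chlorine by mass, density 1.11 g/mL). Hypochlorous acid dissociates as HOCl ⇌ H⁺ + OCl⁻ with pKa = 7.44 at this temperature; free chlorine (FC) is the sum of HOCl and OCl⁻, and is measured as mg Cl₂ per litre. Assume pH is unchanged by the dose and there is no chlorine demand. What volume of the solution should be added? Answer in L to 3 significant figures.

Volume: 1390 m³ = 1,390,000 L.
[OCl⁻]/[HOCl] = 10^(pH − pKa) = 10^(8.05 − 7.44) = 4.074; fraction as HOCl = 1/(1 + 4.074) = 0.1971.
Free chlorine required for 2.8 ppm HOCl: 2.8 / 0.1971 = 14.21 ppm.
FC to add: 14.21 − 0.1 = 14.11 mg/L as Cl₂.
Cl₂ equivalent: 14.11 mg/L × 1,390,000 L = 19,610 g.
Product at 11.5% available Cl: 19,610 / 0.115 = 170,500 g.
Volume: 170,500 g ÷ 1.11 g/mL = 153,600 mL.

154 L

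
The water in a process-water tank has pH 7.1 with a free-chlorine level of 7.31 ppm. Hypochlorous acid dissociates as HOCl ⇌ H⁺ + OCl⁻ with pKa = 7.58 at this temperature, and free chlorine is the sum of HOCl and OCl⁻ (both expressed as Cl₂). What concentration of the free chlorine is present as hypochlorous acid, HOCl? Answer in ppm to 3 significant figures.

5.49 ppm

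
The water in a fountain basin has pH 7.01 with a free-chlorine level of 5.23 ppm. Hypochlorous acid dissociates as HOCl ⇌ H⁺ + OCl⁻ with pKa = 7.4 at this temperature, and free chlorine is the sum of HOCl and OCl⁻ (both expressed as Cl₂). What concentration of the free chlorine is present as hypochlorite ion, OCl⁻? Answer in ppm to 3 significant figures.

1.51 ppm

[OCl⁻]/[HOCl] = 10^(pH − pKa) = 10^(7.01 − 7.4) = 10^-0.39 = 0.4074.
Fraction as HOCl = 1 / (1 + 0.4074) = 0.7105.
OCl⁻ = (1 − 0.7105) × 5.23 ppm = 1.514 ppm.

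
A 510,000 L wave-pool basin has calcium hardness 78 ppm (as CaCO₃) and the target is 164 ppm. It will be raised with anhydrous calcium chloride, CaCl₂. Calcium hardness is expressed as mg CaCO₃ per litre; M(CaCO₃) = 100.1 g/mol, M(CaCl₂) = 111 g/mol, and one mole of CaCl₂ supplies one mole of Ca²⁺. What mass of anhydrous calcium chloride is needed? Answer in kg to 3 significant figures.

Hardness to add: (164 − 78) = 86 mg/L as CaCO₃ × 510,000 L = 43,860 g as CaCO₃.
Moles of Ca²⁺ (1 mol Ca²⁺ ≡ 1 mol CaCO₃): 43,860 / 100.1 g/mol = 438.2 mol.
Mass of CaCl₂: 438.2 × 111 = 48,640 g.

48.6 kg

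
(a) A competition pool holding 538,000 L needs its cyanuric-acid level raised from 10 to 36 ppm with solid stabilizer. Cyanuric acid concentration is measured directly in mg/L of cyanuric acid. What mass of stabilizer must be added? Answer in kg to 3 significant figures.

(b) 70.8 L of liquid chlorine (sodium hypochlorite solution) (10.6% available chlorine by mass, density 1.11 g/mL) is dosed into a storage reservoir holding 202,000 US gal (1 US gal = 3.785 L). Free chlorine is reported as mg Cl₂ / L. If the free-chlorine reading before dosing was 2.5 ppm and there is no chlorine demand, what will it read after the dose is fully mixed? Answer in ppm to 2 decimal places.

(a) CYA to add: (36 − 10) = 26 mg/L × 538,000 L = 13,990 g cyanuric acid.

(b) Volume: 202,000 US gal × 3.785 L/gal = 764,570 L.
(b) Mass of solution: 70.8 L × 1000 mL/L × 1.11 g/mL = 78,590 g.
(b) Available chlorine delivered: 78,590 g × 0.106 = 8330 g as Cl₂.
(b) Concentration rise: 8330 g / 764,570 L = 10.9 mg/L = 10.90 ppm.
(b) Final FC: 2.5 + 10.90 = 13.40 ppm.

(a) 14.0 kg; (b) 13.40 ppm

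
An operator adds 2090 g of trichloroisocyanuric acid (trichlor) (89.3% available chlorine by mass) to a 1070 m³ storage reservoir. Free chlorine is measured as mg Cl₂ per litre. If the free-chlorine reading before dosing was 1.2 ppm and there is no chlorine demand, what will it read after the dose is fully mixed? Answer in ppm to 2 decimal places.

Volume: 1070 m³ = 1,070,000 L.
Available chlorine delivered: 2090 g × 0.893 = 1866 g as Cl₂.
Concentration rise: 1866 g / 1,070,000 L = 1.744 mg/L = 1.74 ppm.
Final FC: 1.2 + 1.74 = 2.94 ppm.

2.94 ppm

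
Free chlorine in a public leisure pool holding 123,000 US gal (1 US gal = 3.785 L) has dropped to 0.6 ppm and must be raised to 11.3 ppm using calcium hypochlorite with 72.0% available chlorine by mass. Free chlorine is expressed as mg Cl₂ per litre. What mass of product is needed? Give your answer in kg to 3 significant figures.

6.92 kg

Volume: 123,000 US gal × 3.785 L/gal = 465,555 L.
Chlorine deficit: 11.3 − 0.6 = 10.7 ppm = 10.7 mg/L as Cl₂.
Cl₂ equivalent needed: 10.7 mg/L × 465,555 L = 4,981,000 mg = 4981 g.
Product at 72.0% available chlorine: 4981 / 0.72 = 6919 g.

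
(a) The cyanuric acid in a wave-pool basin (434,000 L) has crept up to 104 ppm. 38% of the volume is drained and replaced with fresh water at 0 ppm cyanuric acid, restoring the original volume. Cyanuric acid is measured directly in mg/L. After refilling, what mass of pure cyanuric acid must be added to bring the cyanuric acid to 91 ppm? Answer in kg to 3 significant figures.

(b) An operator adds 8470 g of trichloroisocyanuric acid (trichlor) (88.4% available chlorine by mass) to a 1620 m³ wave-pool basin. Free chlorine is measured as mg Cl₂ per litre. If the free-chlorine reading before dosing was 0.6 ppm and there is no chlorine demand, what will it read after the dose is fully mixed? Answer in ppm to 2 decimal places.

(a) 11.5 kg; (b) 5.22 ppm

(a) After draining 38% and refilling: 104 × 0.62 + 0 × 0.38 = 64.48 ppm.
(a) Deficit to target: 91 − 64.48 = 26.52 mg/L.
(a) Mass: 26.52 mg/L × 434,000 L = 11,510 g cyanuric acid.

(b) Volume: 1620 m³ = 1,620,000 L.
(b) Available chlorine delivered: 8470 g × 0.884 = 7487 g as Cl₂.
(b) Concentration rise: 7487 g / 1,620,000 L = 4.622 mg/L = 4.62 ppm.
(b) Final FC: 0.6 + 4.62 = 5.22 ppm.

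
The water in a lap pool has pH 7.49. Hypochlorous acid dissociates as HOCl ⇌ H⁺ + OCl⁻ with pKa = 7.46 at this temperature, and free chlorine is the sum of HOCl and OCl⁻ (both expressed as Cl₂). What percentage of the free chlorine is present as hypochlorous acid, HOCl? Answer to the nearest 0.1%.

48.3%

[OCl⁻]/[HOCl] = 10^(pH − pKa) = 10^(7.49 − 7.46) = 10^0.03 = 1.072.
Fraction as HOCl = 1 / (1 + 1.072) = 0.4827.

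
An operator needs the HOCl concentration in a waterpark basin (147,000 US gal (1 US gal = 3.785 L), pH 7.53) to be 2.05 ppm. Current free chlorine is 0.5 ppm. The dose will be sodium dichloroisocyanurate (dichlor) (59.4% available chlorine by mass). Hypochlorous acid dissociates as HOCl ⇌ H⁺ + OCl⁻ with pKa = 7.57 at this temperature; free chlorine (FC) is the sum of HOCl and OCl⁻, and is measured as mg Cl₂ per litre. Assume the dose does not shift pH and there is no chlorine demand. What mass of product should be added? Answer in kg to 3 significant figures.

3.20 kg

Volume: 147,000 US gal × 3.785 L/gal = 556,395 L.
[OCl⁻]/[HOCl] = 10^(pH − pKa) = 10^(7.53 − 7.57) = 0.912; fraction as HOCl = 1/(1 + 0.912) = 0.523.
Free chlorine required for 2.05 ppm HOCl: 2.05 / 0.523 = 3.92 ppm.
FC to add: 3.92 − 0.5 = 3.42 mg/L as Cl₂.
Cl₂ equivalent: 3.42 mg/L × 556,395 L = 1903 g.
Product at 59.4% available Cl: 1903 / 0.594 = 3203 g.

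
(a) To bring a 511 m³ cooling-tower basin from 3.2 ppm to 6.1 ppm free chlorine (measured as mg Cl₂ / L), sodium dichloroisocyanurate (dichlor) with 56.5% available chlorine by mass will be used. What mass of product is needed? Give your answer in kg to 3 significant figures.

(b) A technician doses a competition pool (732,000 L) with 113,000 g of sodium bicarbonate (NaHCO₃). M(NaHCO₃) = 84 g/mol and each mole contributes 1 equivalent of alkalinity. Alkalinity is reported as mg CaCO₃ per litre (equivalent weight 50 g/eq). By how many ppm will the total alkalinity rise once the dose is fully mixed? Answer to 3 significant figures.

(a) Volume: 511 m³ = 511,000 L.
(a) Chlorine deficit: 6.1 − 3.2 = 2.9 ppm = 2.9 mg/L as Cl₂.
(a) Cl₂ equivalent needed: 2.9 mg/L × 511,000 L = 1,482,000 mg = 1482 g.
(a) Product at 56.5% available chlorine: 1482 / 0.565 = 2623 g.

(b) Moles of NaHCO₃: 113,000 g ÷ 84 g/mol = 1345 mol → 1345 eq of alkalinity.
(b) As CaCO₃: 1345 eq × 50 g/eq = 67,260 g.
(b) Rise: 67,260 g / 732,000 L × 1000 = 91.89 mg/L.

(a) 2.62 kg; (b) 91.9 ppm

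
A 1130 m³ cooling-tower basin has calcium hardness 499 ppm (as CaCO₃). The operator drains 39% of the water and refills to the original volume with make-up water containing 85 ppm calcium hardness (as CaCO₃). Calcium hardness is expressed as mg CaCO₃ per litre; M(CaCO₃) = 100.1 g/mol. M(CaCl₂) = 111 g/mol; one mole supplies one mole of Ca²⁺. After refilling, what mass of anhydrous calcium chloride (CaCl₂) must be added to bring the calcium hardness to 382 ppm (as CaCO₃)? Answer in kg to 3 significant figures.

55.7 kg

Volume: 1130 m³ = 1,130,000 L.
After draining 39% and refilling: 499 × 0.61 + 85 × 0.39 = 337.54 ppm.
Deficit to target: 382 − 337.54 = 44.46 mg/L.
As CaCO₃: 44.46 mg/L × 1,130,000 L = 50,240 g; ÷ 100.1 = 501.9 mol Ca²⁺.
Mass: 501.9 × 111 = 55,710 g.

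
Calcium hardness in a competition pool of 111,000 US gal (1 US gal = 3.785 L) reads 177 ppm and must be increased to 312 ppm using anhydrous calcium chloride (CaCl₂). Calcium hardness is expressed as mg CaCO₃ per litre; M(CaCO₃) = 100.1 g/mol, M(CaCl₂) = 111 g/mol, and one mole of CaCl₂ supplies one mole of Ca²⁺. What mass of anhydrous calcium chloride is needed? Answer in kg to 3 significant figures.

Volume: 111,000 US gal × 3.785 L/gal = 420,135 L.
Hardness to add: (312 − 177) = 135 mg/L as CaCO₃ × 420,135 L = 56,720 g as CaCO₃.
Moles of Ca²⁺ (1 mol Ca²⁺ ≡ 1 mol CaCO₃): 56,720 / 100.1 g/mol = 566.6 mol.
Mass of CaCl₂: 566.6 × 111 = 62,890 g.

62.9 kg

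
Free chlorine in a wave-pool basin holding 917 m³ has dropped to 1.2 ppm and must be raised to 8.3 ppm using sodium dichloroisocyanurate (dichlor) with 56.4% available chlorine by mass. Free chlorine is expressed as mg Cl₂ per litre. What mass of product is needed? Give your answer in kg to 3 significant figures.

Volume: 917 m³ = 917,000 L.
Chlorine deficit: 8.3 − 1.2 = 7.1 ppm = 7.1 mg/L as Cl₂.
Cl₂ equivalent needed: 7.1 mg/L × 917,000 L = 6,511,000 mg = 6511 g.
Product at 56.4% available chlorine: 6511 / 0.564 = 11,540 g.

11.5 kg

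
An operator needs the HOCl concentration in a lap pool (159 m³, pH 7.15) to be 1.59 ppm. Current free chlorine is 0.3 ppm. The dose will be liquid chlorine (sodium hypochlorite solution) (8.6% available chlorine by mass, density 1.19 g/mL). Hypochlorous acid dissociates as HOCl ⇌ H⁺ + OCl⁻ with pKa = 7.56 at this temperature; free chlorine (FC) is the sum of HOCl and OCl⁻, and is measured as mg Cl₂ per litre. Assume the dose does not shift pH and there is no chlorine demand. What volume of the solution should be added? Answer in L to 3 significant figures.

Volume: 159 m³ = 159,000 L.
[OCl⁻]/[HOCl] = 10^(pH − pKa) = 10^(7.15 − 7.56) = 0.389; fraction as HOCl = 1/(1 + 0.389) = 0.7199.
Free chlorine required for 1.59 ppm HOCl: 1.59 / 0.7199 = 2.209 ppm.
FC to add: 2.209 − 0.3 = 1.909 mg/L as Cl₂.
Cl₂ equivalent: 1.909 mg/L × 159,000 L = 303.5 g.
Product at 8.6% available Cl: 303.5 / 0.086 = 3529 g.
Volume: 3529 g ÷ 1.19 g/mL = 2965 mL.

2.97 L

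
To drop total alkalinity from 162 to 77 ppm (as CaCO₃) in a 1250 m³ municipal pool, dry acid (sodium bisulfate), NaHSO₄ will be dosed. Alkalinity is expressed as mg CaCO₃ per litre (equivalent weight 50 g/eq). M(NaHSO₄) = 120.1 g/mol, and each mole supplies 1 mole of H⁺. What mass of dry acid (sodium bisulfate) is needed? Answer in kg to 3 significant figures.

255 kg

Volume: 1250 m³ = 1,250,000 L.
Alkalinity to neutralize: (162 − 77) = 85 mg/L as CaCO₃ × 1,250,000 L = 106,200 g as CaCO₃.
Equivalents of H⁺ required: 106,200 ÷ 50 g/eq = 2125 eq = 2125 mol NaHSO₄.
Mass of NaHSO₄: 2125 × 120.1 = 255,200 g.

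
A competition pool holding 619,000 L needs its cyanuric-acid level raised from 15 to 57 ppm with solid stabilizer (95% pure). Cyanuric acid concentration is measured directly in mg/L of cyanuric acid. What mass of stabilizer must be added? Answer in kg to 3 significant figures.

CYA to add: (57 − 15) = 42 mg/L × 619,000 L = 26,000 g cyanuric acid.
At 95% purity: 26,000 / 0.95 = 27,370 g product.

27.4 kg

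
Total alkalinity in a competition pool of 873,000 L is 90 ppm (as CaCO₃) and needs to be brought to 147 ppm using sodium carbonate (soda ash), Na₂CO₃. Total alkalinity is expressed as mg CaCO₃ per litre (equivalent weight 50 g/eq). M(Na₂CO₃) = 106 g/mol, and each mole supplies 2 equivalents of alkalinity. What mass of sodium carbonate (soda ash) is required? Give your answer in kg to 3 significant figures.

52.7 kg

Alkalinity to add: (147 − 90) = 57 mg/L as CaCO₃ × 873,000 L = 49,760 g as CaCO₃.
Equivalents: 49,760 g ÷ 50 g/eq = 995.2 eq.
Each mole of Na₂CO₃ supplies 2 eq, so 995.2 / 2 = 497.6 mol.
Mass: 497.6 mol × 106 g/mol = 52,750 g.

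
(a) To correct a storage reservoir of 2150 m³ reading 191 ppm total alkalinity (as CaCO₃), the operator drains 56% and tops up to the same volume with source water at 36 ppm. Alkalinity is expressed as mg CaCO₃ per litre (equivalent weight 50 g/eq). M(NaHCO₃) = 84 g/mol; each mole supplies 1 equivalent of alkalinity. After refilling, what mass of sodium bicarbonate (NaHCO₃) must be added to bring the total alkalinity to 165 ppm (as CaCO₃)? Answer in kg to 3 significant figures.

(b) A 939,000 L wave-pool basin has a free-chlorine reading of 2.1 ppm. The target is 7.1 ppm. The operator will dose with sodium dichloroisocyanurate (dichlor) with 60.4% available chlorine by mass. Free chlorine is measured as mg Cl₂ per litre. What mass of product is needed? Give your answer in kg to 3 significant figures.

(a) 220 kg; (b) 7.77 kg

(a) Volume: 2150 m³ = 2,150,000 L.
(a) After draining 56% and refilling: 191 × 0.44 + 36 × 0.56 = 104.2 ppm.
(a) Deficit to target: 165 − 104.2 = 60.8 mg/L.
(a) As CaCO₃: 60.8 mg/L × 2,150,000 L = 130,700 g; ÷ 50 g/eq ÷ 1 = 2614 mol NaHCO₃.
(a) Mass: 2614 × 84 = 219,600 g.

(b) Chlorine deficit: 7.1 − 2.1 = 5 ppm = 5 mg/L as Cl₂.
(b) Cl₂ equivalent needed: 5 mg/L × 939,000 L = 4,695,000 mg = 4695 g.
(b) Product at 60.4% available chlorine: 4695 / 0.604 = 7773 g.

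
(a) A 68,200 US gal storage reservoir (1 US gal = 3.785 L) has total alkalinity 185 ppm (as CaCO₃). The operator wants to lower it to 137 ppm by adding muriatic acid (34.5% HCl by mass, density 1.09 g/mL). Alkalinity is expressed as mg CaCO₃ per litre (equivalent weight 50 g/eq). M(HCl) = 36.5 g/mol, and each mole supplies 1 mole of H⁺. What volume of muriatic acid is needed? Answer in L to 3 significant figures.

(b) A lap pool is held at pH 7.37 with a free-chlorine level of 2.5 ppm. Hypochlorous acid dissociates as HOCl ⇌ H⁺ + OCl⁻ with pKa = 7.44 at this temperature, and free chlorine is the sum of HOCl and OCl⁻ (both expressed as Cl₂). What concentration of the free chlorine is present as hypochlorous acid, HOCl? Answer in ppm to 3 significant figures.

(a) 24.1 L; (b) 1.35 ppm

(a) Volume: 68,200 US gal × 3.785 L/gal = 258,137 L.
(a) Alkalinity to neutralize: (185 − 137) = 48 mg/L as CaCO₃ × 258,137 L = 12,390 g as CaCO₃.
(a) Equivalents of H⁺ required: 12,390 ÷ 50 g/eq = 247.8 eq = 247.8 mol HCl.
(a) Mass of HCl: 247.8 × 36.5 = 9045 g.
(a) Mass of 34.5% solution: 9045 / 0.345 = 26,220 g.
(a) Volume: 26,220 g ÷ 1.09 g/mL = 24,050 mL.

(b) [OCl⁻]/[HOCl] = 10^(pH − pKa) = 10^(7.37 − 7.44) = 10^-0.07 = 0.8511.
(b) Fraction as HOCl = 1 / (1 + 0.8511) = 0.5402.
(b) HOCl = 0.5402 × 2.5 ppm = 1.351 ppm.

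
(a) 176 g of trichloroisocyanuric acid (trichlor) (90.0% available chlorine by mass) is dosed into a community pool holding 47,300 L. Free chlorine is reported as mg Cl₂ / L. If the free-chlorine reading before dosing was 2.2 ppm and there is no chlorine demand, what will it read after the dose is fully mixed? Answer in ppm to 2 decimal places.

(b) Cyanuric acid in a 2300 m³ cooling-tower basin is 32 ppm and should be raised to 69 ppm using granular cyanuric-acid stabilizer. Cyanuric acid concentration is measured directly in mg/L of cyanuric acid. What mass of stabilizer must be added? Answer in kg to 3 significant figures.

(a) Available chlorine delivered: 176 g × 0.9 = 158.4 g as Cl₂.
(a) Concentration rise: 158.4 g / 47,300 L = 3.349 mg/L = 3.35 ppm.
(a) Final FC: 2.2 + 3.35 = 5.55 ppm.

(b) Volume: 2300 m³ = 2,300,000 L.
(b) CYA to add: (69 − 32) = 37 mg/L × 2,300,000 L = 85,100 g cyanuric acid.

(a) 5.55 ppm; (b) 85.1 kg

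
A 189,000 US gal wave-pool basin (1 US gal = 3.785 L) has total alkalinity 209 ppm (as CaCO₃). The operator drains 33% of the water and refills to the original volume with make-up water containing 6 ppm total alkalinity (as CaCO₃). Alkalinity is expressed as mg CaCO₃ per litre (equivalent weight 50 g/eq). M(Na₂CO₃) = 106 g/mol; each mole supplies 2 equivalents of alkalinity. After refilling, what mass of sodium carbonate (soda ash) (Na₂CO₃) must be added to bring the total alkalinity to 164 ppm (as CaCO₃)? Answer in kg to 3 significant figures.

16.7 kg

Volume: 189,000 US gal × 3.785 L/gal = 715,365 L.
After draining 33% and refilling: 209 × 0.67 + 6 × 0.33 = 142.01 ppm.
Deficit to target: 164 − 142.01 = 21.99 mg/L.
As CaCO₃: 21.99 mg/L × 715,365 L = 15,730 g; ÷ 50 g/eq ÷ 2 = 157.3 mol Na₂CO₃.
Mass: 157.3 × 106 = 16,670 g.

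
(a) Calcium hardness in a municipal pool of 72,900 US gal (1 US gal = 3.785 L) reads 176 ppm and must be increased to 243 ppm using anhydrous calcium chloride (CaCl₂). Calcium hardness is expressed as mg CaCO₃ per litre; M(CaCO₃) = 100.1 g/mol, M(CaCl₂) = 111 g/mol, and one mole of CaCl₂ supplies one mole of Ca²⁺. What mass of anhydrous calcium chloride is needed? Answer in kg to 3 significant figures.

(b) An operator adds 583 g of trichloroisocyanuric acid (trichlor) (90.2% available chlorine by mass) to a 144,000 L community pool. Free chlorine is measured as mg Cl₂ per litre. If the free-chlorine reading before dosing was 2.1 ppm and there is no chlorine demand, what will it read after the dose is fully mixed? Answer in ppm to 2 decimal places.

(a) 20.5 kg; (b) 5.75 ppm

(a) Volume: 72,900 US gal × 3.785 L/gal = 275,926 L.
(a) Hardness to add: (243 − 176) = 67 mg/L as CaCO₃ × 275,926 L = 18,490 g as CaCO₃.
(a) Moles of Ca²⁺ (1 mol Ca²⁺ ≡ 1 mol CaCO₃): 18,490 / 100.1 g/mol = 184.7 mol.
(a) Mass of CaCl₂: 184.7 × 111 = 20,500 g.

(b) Available chlorine delivered: 583 g × 0.902 = 525.9 g as Cl₂.
(b) Concentration rise: 525.9 g / 144,000 L = 3.652 mg/L = 3.65 ppm.
(b) Final FC: 2.1 + 3.65 = 5.75 ppm.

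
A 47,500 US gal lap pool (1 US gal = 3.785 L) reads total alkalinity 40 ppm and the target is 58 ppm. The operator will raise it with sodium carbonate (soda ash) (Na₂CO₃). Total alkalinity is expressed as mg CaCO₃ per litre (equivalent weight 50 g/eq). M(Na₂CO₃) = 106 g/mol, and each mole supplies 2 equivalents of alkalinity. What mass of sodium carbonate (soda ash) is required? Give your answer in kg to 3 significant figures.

3.43 kg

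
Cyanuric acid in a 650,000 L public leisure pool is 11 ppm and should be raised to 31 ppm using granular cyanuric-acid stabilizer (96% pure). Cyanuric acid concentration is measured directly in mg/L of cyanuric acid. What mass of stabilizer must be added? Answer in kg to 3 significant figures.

13.5 kg

CYA to add: (31 − 11) = 20 mg/L × 650,000 L = 13,000 g cyanuric acid.
At 96% purity: 13,000 / 0.96 = 13,540 g product.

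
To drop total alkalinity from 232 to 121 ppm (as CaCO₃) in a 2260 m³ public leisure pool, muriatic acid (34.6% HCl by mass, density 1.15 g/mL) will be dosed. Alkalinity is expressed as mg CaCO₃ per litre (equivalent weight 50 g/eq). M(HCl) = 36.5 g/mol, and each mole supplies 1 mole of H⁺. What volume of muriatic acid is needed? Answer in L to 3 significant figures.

Volume: 2260 m³ = 2,260,000 L.
Alkalinity to neutralize: (232 − 121) = 111 mg/L as CaCO₃ × 2,260,000 L = 250,900 g as CaCO₃.
Equivalents of H⁺ required: 250,900 ÷ 50 g/eq = 5017 eq = 5017 mol HCl.
Mass of HCl: 5017 × 36.5 = 183,100 g.
Mass of 34.6% solution: 183,100 / 0.346 = 529,300 g.
Volume: 529,300 g ÷ 1.15 g/mL = 460,200 mL.

460 L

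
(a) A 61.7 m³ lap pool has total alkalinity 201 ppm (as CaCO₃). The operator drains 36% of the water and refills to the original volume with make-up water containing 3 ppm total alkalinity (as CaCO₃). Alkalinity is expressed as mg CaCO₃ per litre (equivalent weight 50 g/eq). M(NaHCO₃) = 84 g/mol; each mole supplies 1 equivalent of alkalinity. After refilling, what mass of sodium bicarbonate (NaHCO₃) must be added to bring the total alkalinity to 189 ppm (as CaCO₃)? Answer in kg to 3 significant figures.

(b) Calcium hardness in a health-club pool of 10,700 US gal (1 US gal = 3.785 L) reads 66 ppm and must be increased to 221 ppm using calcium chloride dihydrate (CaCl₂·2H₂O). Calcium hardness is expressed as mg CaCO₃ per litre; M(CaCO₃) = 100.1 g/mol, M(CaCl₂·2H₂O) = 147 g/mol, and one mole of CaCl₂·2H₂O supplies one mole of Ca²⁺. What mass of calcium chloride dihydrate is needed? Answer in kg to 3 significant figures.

(a) 6.14 kg; (b) 9.22 kg

(a) Volume: 61.7 m³ = 61,700 L.
(a) After draining 36% and refilling: 201 × 0.64 + 3 × 0.36 = 129.72 ppm.
(a) Deficit to target: 189 − 129.72 = 59.28 mg/L.
(a) As CaCO₃: 59.28 mg/L × 61,700 L = 3658 g; ÷ 50 g/eq ÷ 1 = 73.15 mol NaHCO₃.
(a) Mass: 73.15 × 84 = 6145 g.

(b) Volume: 10,700 US gal × 3.785 L/gal = 40,500 L.
(b) Hardness to add: (221 − 66) = 155 mg/L as CaCO₃ × 40,500 L = 6277 g as CaCO₃.
(b) Moles of Ca²⁺ (1 mol Ca²⁺ ≡ 1 mol CaCO₃): 6277 / 100.1 g/mol = 62.71 mol.
(b) Mass of CaCl₂·2H₂O: 62.71 × 147 = 9219 g.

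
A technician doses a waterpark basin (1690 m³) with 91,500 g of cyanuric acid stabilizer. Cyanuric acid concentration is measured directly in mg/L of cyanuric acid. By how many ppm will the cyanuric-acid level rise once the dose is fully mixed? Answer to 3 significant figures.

54.1 ppm

Volume: 1690 m³ = 1,690,000 L.
Rise: 91,500 g / 1,690,000 L × 1000 = 54.14 mg/L.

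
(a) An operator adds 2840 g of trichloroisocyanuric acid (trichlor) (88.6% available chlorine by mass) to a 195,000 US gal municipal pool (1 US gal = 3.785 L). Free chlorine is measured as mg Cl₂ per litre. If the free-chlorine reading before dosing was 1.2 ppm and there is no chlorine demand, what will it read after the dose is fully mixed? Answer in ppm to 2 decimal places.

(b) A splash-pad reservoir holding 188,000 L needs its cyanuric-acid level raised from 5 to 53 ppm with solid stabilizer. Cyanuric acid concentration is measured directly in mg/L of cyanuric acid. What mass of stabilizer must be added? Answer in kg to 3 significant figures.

(a) Volume: 195,000 US gal × 3.785 L/gal = 738,075 L.
(a) Available chlorine delivered: 2840 g × 0.886 = 2516 g as Cl₂.
(a) Concentration rise: 2516 g / 738,075 L = 3.409 mg/L = 3.41 ppm.
(a) Final FC: 1.2 + 3.41 = 4.61 ppm.

(b) CYA to add: (53 − 5) = 48 mg/L × 188,000 L = 9024 g cyanuric acid.

(a) 4.61 ppm; (b) 9.02 kg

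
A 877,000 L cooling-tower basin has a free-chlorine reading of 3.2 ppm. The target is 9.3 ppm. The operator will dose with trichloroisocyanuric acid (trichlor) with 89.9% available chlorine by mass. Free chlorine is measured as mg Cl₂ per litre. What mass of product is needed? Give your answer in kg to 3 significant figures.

Chlorine deficit: 9.3 − 3.2 = 6.1 ppm = 6.1 mg/L as Cl₂.
Cl₂ equivalent needed: 6.1 mg/L × 877,000 L = 5,350,000 mg = 5350 g.
Product at 89.9% available chlorine: 5350 / 0.899 = 5951 g.

5.95 kg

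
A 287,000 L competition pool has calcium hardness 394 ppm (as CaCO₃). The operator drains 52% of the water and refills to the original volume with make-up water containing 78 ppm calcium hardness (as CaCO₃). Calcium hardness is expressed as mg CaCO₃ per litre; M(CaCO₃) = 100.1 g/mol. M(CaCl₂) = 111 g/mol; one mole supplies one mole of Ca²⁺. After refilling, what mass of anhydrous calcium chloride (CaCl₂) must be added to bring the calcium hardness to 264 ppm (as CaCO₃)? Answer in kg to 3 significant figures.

10.9 kg

After draining 52% and refilling: 394 × 0.48 + 78 × 0.52 = 229.68 ppm.
Deficit to target: 264 − 229.68 = 34.32 mg/L.
As CaCO₃: 34.32 mg/L × 287,000 L = 9850 g; ÷ 100.1 = 98.4 mol Ca²⁺.
Mass: 98.4 × 111 = 10,920 g.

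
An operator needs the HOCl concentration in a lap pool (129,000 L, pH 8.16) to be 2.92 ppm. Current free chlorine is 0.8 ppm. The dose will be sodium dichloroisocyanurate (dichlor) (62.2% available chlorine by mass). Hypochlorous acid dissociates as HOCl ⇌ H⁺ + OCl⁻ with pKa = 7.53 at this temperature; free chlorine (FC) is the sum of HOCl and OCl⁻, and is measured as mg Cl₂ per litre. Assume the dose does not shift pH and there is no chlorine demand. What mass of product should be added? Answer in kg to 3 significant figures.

3.02 kg

[OCl⁻]/[HOCl] = 10^(pH − pKa) = 10^(8.16 − 7.53) = 4.266; fraction as HOCl = 1/(1 + 4.266) = 0.1899.
Free chlorine required for 2.92 ppm HOCl: 2.92 / 0.1899 = 15.38 ppm.
FC to add: 15.38 − 0.8 = 14.58 mg/L as Cl₂.
Cl₂ equivalent: 14.58 mg/L × 129,000 L = 1880 g.
Product at 62.2% available Cl: 1880 / 0.622 = 3023 g.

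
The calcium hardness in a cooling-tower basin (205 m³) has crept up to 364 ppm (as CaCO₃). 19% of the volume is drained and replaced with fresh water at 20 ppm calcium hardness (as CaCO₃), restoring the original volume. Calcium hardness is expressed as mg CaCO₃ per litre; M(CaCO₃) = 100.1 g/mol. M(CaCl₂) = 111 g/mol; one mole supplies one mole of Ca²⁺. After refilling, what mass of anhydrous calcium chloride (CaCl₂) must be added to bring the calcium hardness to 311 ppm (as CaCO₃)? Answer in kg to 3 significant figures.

2.81 kg

Volume: 205 m³ = 205,000 L.
After draining 19% and refilling: 364 × 0.81 + 20 × 0.19 = 298.64 ppm.
Deficit to target: 311 − 298.64 = 12.36 mg/L.
As CaCO₃: 12.36 mg/L × 205,000 L = 2534 g; ÷ 100.1 = 25.31 mol Ca²⁺.
Mass: 25.31 × 111 = 2810 g.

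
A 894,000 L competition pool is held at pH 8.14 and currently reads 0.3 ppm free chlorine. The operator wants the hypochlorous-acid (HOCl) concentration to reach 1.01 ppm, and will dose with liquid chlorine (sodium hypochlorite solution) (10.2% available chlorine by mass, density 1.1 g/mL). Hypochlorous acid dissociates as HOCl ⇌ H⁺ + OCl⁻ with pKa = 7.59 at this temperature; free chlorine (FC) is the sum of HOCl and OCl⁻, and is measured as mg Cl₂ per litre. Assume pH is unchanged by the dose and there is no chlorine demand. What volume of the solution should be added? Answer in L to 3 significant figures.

[OCl⁻]/[HOCl] = 10^(pH − pKa) = 10^(8.14 − 7.59) = 3.548; fraction as HOCl = 1/(1 + 3.548) = 0.2199.
Free chlorine required for 1.01 ppm HOCl: 1.01 / 0.2199 = 4.594 ppm.
FC to add: 4.594 − 0.3 = 4.294 mg/L as Cl₂.
Cl₂ equivalent: 4.294 mg/L × 894,000 L = 3838 g.
Product at 10.2% available Cl: 3838 / 0.102 = 37,630 g.
Volume: 37,630 g ÷ 1.1 g/mL = 34,210 mL.

34.2 L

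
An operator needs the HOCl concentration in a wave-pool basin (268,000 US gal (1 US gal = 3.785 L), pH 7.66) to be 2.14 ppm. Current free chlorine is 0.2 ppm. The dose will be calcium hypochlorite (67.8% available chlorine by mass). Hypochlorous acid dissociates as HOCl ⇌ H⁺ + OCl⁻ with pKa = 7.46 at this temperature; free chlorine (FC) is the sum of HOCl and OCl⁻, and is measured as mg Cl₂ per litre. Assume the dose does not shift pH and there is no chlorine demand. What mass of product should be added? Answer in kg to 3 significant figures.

7.98 kg

Volume: 268,000 US gal × 3.785 L/gal = 1,014,380 L.
[OCl⁻]/[HOCl] = 10^(pH − pKa) = 10^(7.66 − 7.46) = 1.585; fraction as HOCl = 1/(1 + 1.585) = 0.3869.
Free chlorine required for 2.14 ppm HOCl: 2.14 / 0.3869 = 5.532 ppm.
FC to add: 5.532 − 0.2 = 5.332 mg/L as Cl₂.
Cl₂ equivalent: 5.332 mg/L × 1,014,380 L = 5408 g.
Product at 67.8% available Cl: 5408 / 0.678 = 7977 g.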